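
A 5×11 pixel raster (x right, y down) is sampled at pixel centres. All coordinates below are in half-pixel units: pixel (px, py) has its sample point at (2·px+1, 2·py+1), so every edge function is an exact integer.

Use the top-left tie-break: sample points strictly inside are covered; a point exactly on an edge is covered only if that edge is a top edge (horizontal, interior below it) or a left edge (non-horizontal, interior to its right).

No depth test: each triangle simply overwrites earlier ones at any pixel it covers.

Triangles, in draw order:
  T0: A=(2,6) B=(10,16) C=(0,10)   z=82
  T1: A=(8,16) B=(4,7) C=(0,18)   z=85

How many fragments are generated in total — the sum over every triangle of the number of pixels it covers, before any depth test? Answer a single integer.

T0:
  2·area = 52
  edge (2, 6)→(10, 16): d=(8,10) right/bottom  bias=-1
  edge (10, 16)→(0, 10): d=(-10,-6) top-left  bias=+0
  edge (0, 10)→(2, 6): d=(2,-4) top-left  bias=+0
    (0,4)@(1, 9): e=[34,16,2] → #
    (1,4)@(3, 9): e=[14,28,10] → #
    (2,4)@(5, 9): e=[-6,40,18] → ·
    (0,5)@(1, 11): e=[50,-4,6] → ·
    (1,5)@(3, 11): e=[30,8,14] → #
    (2,5)@(5, 11): e=[10,20,22] → #
    (3,5)@(7, 11): e=[-10,32,30] → ·
    (1,6)@(3, 13): e=[46,-12,18] → ·
    (2,6)@(5, 13): e=[26,0,26] → #  [on edge]
    (3,6)@(7, 13): e=[6,12,34] → #
    (4,6)@(9, 13): e=[-14,24,42] → ·
    (2,7)@(5, 15): e=[42,-20,30] → ·
  covered (7 px):
    · · · · ·
    · · · · ·
    · · · · ·
    · · · · ·
    # # · · ·
    · # # · ·
    · · # # ·
    · · · · #
    · · · · ·
    · · · · ·
    · · · · ·
T1:
  2·area = 80  (B↔C swapped to make it positive)
  edge (8, 16)→(0, 18): d=(-8,2) right/bottom  bias=-1
  edge (0, 18)→(4, 7): d=(4,-11) top-left  bias=+0
  edge (4, 7)→(8, 16): d=(4,9) right/bottom  bias=-1
    (1,5)@(3, 11): e=[50,5,25] → #
    (2,5)@(5, 11): e=[46,27,7] → #
    (3,5)@(7, 11): e=[42,49,-11] → ·
    (1,6)@(3, 13): e=[34,13,33] → #
    (3,6)@(7, 13): e=[26,57,-3] → ·
    (1,7)@(3, 15): e=[18,21,41] → #
    (3,7)@(7, 15): e=[10,65,5] → #
    (4,7)@(9, 15): e=[6,87,-13] → ·
    (0,8)@(1, 17): e=[6,7,67] → #
    (2,8)@(5, 17): e=[-2,51,31] → ·
    (3,8)@(7, 17): e=[-6,73,13] → ·
    (0,9)@(1, 19): e=[-10,15,75] → ·
  covered (9 px):
    · · · · ·
    · · · · ·
    · · · · ·
    · · · · ·
    · · · · ·
    · # # · ·
    · # # · ·
    · # # # ·
    # # · · ·
    · · · · ·
    · · · · ·

Answer: 16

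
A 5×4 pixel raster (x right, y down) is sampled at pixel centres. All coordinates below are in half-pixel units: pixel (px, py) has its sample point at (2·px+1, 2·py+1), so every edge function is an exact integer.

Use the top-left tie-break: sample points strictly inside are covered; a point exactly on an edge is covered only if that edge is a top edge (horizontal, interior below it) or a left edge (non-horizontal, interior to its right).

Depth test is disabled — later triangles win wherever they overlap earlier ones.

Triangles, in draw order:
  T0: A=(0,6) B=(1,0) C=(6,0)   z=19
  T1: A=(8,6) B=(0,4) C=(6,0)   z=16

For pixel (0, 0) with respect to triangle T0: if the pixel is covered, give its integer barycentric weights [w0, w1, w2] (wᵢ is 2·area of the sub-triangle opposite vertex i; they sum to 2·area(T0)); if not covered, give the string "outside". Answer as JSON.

T0:
  2·area = 30
  edge (0, 6)→(1, 0): d=(1,-6) top-left  bias=+0
  edge (1, 0)→(6, 0): d=(5,0) top-left  bias=+0
  edge (6, 0)→(0, 6): d=(-6,6) right/bottom  bias=-1
    (0,0)@(1, 1): e=[1,5,24] → █
    (1,0)@(3, 1): e=[13,5,12] → █
    (2,0)@(5, 1): e=[25,5,0] → ·  [on edge]
    (0,1)@(1, 3): e=[3,15,12] → █
    (1,1)@(3, 3): e=[15,15,0] → ·  [on edge]
    (0,2)@(1, 5): e=[5,25,0] → ·  [on edge]
  covered (3 px):
    █ █ · · ·
    █ · · · ·
    · · · · ·
    · · · · ·
T1:
  2·area = 44
  edge (8, 6)→(0, 4): d=(-8,-2) top-left  bias=+0
  edge (0, 4)→(6, 0): d=(6,-4) top-left  bias=+0
  edge (6, 0)→(8, 6): d=(2,6) right/bottom  bias=-1
    (2,0)@(5, 1): e=[34,2,8] → █
    (3,0)@(7, 1): e=[38,10,-4] → ·
    (1,1)@(3, 3): e=[14,6,24] → █
    (3,1)@(7, 3): e=[22,22,0] → ·  [on edge]
    (1,2)@(3, 5): e=[-2,18,28] → ·
    (2,2)@(5, 5): e=[2,26,16] → █
    (3,2)@(7, 5): e=[6,34,4] → █
    (4,2)@(9, 5): e=[10,42,-8] → ·
    (2,3)@(5, 7): e=[-14,38,20] → ·
    (3,3)@(7, 7): e=[-10,46,8] → ·
  covered (5 px):
    · · █ · ·
    · █ █ · ·
    · · █ █ ·
    · · · · ·

Answer: [5,24,1]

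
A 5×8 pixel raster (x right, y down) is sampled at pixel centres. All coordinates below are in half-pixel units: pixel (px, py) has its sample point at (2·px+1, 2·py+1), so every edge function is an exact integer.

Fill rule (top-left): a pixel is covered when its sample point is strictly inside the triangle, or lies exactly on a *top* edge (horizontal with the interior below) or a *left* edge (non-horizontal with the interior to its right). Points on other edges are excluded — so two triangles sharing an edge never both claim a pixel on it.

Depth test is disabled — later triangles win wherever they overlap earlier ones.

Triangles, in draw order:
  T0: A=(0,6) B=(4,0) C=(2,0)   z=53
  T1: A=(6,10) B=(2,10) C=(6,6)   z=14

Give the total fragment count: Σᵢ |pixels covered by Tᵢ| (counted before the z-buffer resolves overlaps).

T0:
  2·area = 12  (B↔C swapped to make it positive)
  edge (0, 6)→(2, 0): d=(2,-6) top-left  bias=+0
  edge (2, 0)→(4, 0): d=(2,0) top-left  bias=+0
  edge (4, 0)→(0, 6): d=(-4,6) right/bottom  bias=-1
    (1,0)@(3, 1): e=[8,2,2] → X
    (2,0)@(5, 1): e=[20,2,-10] → .
    (0,1)@(1, 3): e=[0,6,6] → X  [on edge]
    (1,1)@(3, 3): e=[12,6,-6] → .
    (0,2)@(1, 5): e=[4,10,-2] → .
  covered (2 px):
    . X . . .
    X . . . .
    . . . . .
    . . . . .
    . . . . .
    . . . . .
    . . . . .
    . . . . .
T1:
  2·area = 16
  edge (6, 10)→(2, 10): d=(-4,0) right/bottom  bias=-1
  edge (2, 10)→(6, 6): d=(4,-4) top-left  bias=+0
  edge (6, 6)→(6, 10): d=(0,4) right/bottom  bias=-1
    (4,1)@(9, 3): e=[28,0,-12] → .  [on edge]
    (3,2)@(7, 5): e=[20,0,-4] → .  [on edge]
    (2,3)@(5, 7): e=[12,0,4] → X  [on edge]
    (3,3)@(7, 7): e=[12,8,-4] → .
    (1,4)@(3, 9): e=[4,0,12] → X  [on edge]
    (3,4)@(7, 9): e=[4,16,-4] → .
    (0,5)@(1, 11): e=[-4,0,20] → .  [on edge]
    (1,5)@(3, 11): e=[-4,8,12] → .
    (2,5)@(5, 11): e=[-4,16,4] → .
  covered (3 px):
    . . . . .
    . . . . .
    . . . . .
    . . X . .
    . X X . .
    . . . . .
    . . . . .
    . . . . .

Answer: 5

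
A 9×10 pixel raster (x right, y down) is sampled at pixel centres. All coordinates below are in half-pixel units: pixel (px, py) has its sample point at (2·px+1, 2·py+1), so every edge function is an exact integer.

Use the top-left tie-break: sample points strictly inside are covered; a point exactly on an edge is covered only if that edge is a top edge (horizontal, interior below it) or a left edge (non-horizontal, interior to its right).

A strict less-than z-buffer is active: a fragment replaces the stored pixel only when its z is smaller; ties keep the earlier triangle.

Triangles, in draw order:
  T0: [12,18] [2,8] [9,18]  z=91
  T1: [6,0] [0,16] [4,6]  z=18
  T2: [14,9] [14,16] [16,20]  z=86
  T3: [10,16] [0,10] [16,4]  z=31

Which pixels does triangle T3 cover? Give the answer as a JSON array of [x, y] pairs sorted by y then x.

T0:
  2·area = 30  (B↔C swapped to make it positive)
  edge (12, 18)→(9, 18): d=(-3,0) right/bottom  bias=-1
  edge (9, 18)→(2, 8): d=(-7,-10) top-left  bias=+0
  edge (2, 8)→(12, 18): d=(10,10) right/bottom  bias=-1
    (0,3)@(1, 7): e=[33,-3,0] → .  [on edge]
    (1,4)@(3, 9): e=[27,3,0] → .  [on edge]
    (2,5)@(5, 11): e=[21,9,0] → .  [on edge]
    (3,6)@(7, 13): e=[15,15,0] → .  [on edge]
    (3,7)@(7, 15): e=[9,1,20] → X
    (4,7)@(9, 15): e=[9,21,0] → .  [on edge]
    (3,8)@(7, 17): e=[3,-13,40] → .
    (4,8)@(9, 17): e=[3,7,20] → X
    (5,8)@(11, 17): e=[3,27,0] → .  [on edge]
    (4,9)@(9, 19): e=[-3,-7,40] → .
    (6,9)@(13, 19): e=[-3,33,0] → .  [on edge]
  covered (2 px):
    . . . . . . . . .
    . . . . . . . . .
    . . . . . . . . .
    . . . . . . . . .
    . . . . . . . . .
    . . . . . . . . .
    . . . . . . . . .
    . . . X . . . . .
    . . . . X . . . .
    . . . . . . . . .
T1:
  2·area = 4  (B↔C swapped to make it positive)
  edge (6, 0)→(4, 6): d=(-2,6) right/bottom  bias=-1
  edge (4, 6)→(0, 16): d=(-4,10) right/bottom  bias=-1
  edge (0, 16)→(6, 0): d=(6,-16) top-left  bias=+0
    (2,1)@(5, 3): e=[0,2,2] → .  [on edge]
    (1,4)@(3, 9): e=[0,-2,6] → .  [on edge]
    (0,7)@(1, 15): e=[0,-6,10] → .  [on edge]
  covered (0 px):
    . . . . . . . . .
    . . . . . . . . .
    . . . . . . . . .
    . . . . . . . . .
    . . . . . . . . .
    . . . . . . . . .
    . . . . . . . . .
    . . . . . . . . .
    . . . . . . . . .
    . . . . . . . . .
T2:
  2·area = 14  (B↔C swapped to make it positive)
  edge (14, 9)→(16, 20): d=(2,11) right/bottom  bias=-1
  edge (16, 20)→(14, 16): d=(-2,-4) top-left  bias=+0
  edge (14, 16)→(14, 9): d=(0,-7) top-left  bias=+0
    (7,7)@(15, 15): e=[1,6,7] → X
    (8,7)@(17, 15): e=[-21,14,21] → .
    (7,8)@(15, 17): e=[5,2,7] → X
    (8,8)@(17, 17): e=[-17,10,21] → .
    (7,9)@(15, 19): e=[9,-2,7] → .
  covered (2 px):
    . . . . . . . . .
    . . . . . . . . .
    . . . . . . . . .
    . . . . . . . . .
    . . . . . . . . .
    . . . . . . . . .
    . . . . . . . . .
    . . . . . . . X .
    . . . . . . . X .
    . . . . . . . . .
T3:
  2·area = 156
  edge (10, 16)→(0, 10): d=(-10,-6) top-left  bias=+0
  edge (0, 10)→(16, 4): d=(16,-6) top-left  bias=+0
  edge (16, 4)→(10, 16): d=(-6,12) right/bottom  bias=-1
    (7,2)@(15, 5): e=[140,10,6] → X
    (8,2)@(17, 5): e=[152,22,-18] → .
    (4,3)@(9, 7): e=[84,6,66] → X
    (5,3)@(11, 7): e=[96,18,42] → X
    (6,3)@(13, 7): e=[108,30,18] → X
    (7,3)@(15, 7): e=[120,42,-6] → .
    (1,4)@(3, 9): e=[28,2,126] → X
    (2,4)@(5, 9): e=[40,14,102] → X
    (3,4)@(7, 9): e=[52,26,78] → X
    (7,4)@(15, 9): e=[100,74,-18] → .
    (1,5)@(3, 11): e=[8,34,114] → X
    (6,5)@(13, 11): e=[68,94,-6] → .
    (2,6)@(5, 13): e=[0,78,78] → X  [on edge]
    (7,9)@(15, 19): e=[0,234,-78] → .  [on edge]
  covered (20 px):
    . . . . . . . . .
    . . . . . . . . .
    . . . . . . . X .
    . . . . X X X . .
    . X X X X X X . .
    . X X X X X . . .
    . . X X X X . . .
    . . . . X . . . .
    . . . . . . . . .
    . . . . . . . . .

Answer: [[7,2],[4,3],[5,3],[6,3],[1,4],[2,4],[3,4],[4,4],[5,4],[6,4],[1,5],[2,5],[3,5],[4,5],[5,5],[2,6],[3,6],[4,6],[5,6],[4,7]]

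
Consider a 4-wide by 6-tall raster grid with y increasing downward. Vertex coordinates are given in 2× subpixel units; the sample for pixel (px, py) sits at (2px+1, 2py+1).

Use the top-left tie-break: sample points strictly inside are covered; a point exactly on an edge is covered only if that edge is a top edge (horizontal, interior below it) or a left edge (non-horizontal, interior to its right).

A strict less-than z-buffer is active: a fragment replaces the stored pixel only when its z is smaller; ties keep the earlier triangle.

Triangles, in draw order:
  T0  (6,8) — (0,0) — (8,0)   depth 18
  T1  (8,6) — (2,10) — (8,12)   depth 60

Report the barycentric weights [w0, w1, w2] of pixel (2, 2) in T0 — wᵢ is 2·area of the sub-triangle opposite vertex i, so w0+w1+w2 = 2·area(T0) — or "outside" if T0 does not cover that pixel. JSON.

T0:
  2·area = 64
  edge (6, 8)→(0, 0): d=(-6,-8) top-left  bias=+0
  edge (0, 0)→(8, 0): d=(8,0) top-left  bias=+0
  edge (8, 0)→(6, 8): d=(-2,8) right/bottom  bias=-1
    (0,0)@(1, 1): e=[2,8,54] → X
    (1,0)@(3, 1): e=[18,8,38] → X
    (2,0)@(5, 1): e=[34,8,22] → X
    (3,0)@(7, 1): e=[50,8,6] → X
    (0,1)@(1, 3): e=[-10,24,50] → .
    (1,1)@(3, 3): e=[6,24,34] → X
    (1,2)@(3, 5): e=[-6,40,30] → .
    (2,2)@(5, 5): e=[10,40,14] → X
    (3,2)@(7, 5): e=[26,40,-2] → .
    (2,3)@(5, 7): e=[-2,56,10] → .
  covered (8 px):
    X X X X
    . X X X
    . . X .
    . . . .
    . . . .
    . . . .
T1:
  2·area = 36  (B↔C swapped to make it positive)
  edge (8, 6)→(8, 12): d=(0,6) right/bottom  bias=-1
  edge (8, 12)→(2, 10): d=(-6,-2) top-left  bias=+0
  edge (2, 10)→(8, 6): d=(6,-4) top-left  bias=+0
    (3,3)@(7, 7): e=[6,28,2] → X
    (2,4)@(5, 9): e=[18,12,6] → X
    (2,5)@(5, 11): e=[18,0,18] → X  [on edge]
  covered (5 px):
    . . . .
    . . . .
    . . . .
    . . . X
    . . X X
    . . X X

Final: [40,14,10]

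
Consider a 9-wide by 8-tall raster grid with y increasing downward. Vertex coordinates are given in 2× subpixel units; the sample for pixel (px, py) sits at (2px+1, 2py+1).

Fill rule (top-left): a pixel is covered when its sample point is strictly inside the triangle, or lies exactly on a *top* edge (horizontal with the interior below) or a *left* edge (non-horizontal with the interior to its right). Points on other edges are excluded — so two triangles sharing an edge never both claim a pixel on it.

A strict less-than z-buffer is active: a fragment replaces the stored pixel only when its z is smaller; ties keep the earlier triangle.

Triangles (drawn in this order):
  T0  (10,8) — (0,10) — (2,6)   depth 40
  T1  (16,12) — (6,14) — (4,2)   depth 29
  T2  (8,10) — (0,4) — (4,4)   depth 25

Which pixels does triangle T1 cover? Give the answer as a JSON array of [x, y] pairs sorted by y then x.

T0:
  2·area = 36
  edge (10, 8)→(0, 10): d=(-10,2) right/bottom  bias=-1
  edge (0, 10)→(2, 6): d=(2,-4) top-left  bias=+0
  edge (2, 6)→(10, 8): d=(8,2) right/bottom  bias=-1
    (1,3)@(3, 7): e=[24,6,6] → #
    (2,3)@(5, 7): e=[20,14,2] → #
    (3,3)@(7, 7): e=[16,22,-2] → ·
    (7,3)@(15, 7): e=[0,54,-18] → ·  [on edge]
    (0,4)@(1, 9): e=[8,2,26] → #
    (2,4)@(5, 9): e=[0,18,18] → ·  [on edge]
    (0,5)@(1, 11): e=[-12,6,42] → ·
    (1,5)@(3, 11): e=[-16,14,38] → ·
  covered (4 px):
    · · · · · · · · ·
    · · · · · · · · ·
    · · · · · · · · ·
    · # # · · · · · ·
    # # · · · · · · ·
    · · · · · · · · ·
    · · · · · · · · ·
    · · · · · · · · ·
T1:
  2·area = 124
  edge (16, 12)→(6, 14): d=(-10,2) right/bottom  bias=-1
  edge (6, 14)→(4, 2): d=(-2,-12) top-left  bias=+0
  edge (4, 2)→(16, 12): d=(12,10) right/bottom  bias=-1
    (2,1)@(5, 3): e=[112,10,2] → #
    (3,1)@(7, 3): e=[108,34,-18] → ·
    (2,2)@(5, 5): e=[92,6,26] → #
    (3,2)@(7, 5): e=[88,30,6] → #
    (4,2)@(9, 5): e=[84,54,-14] → ·
    (2,3)@(5, 7): e=[72,2,50] → #
    (4,3)@(9, 7): e=[64,50,10] → #
    (5,3)@(11, 7): e=[60,74,-10] → ·
    (2,4)@(5, 9): e=[52,-2,74] → ·
    (3,4)@(7, 9): e=[48,22,54] → #
    (5,4)@(11, 9): e=[40,70,14] → #
    (6,4)@(13, 9): e=[36,94,-6] → ·
    (5,6)@(11, 13): e=[0,62,62] → ·  [on edge]
    (0,7)@(1, 15): e=[0,-62,186] → ·  [on edge]
  covered (15 px):
    · · · · · · · · ·
    · · # · · · · · ·
    · · # # · · · · ·
    · · # # # · · · ·
    · · · # # # · · ·
    · · · # # # # · ·
    · · · # # · · · ·
    · · · · · · · · ·
T2:
  2·area = 24
  edge (8, 10)→(0, 4): d=(-8,-6) top-left  bias=+0
  edge (0, 4)→(4, 4): d=(4,0) top-left  bias=+0
  edge (4, 4)→(8, 10): d=(4,6) right/bottom  bias=-1
    (1,2)@(3, 5): e=[10,4,10] → #
    (2,2)@(5, 5): e=[22,4,-2] → ·
    (1,3)@(3, 7): e=[-6,12,18] → ·
    (2,3)@(5, 7): e=[6,12,6] → #
    (3,3)@(7, 7): e=[18,12,-6] → ·
    (2,4)@(5, 9): e=[-10,20,14] → ·
    (3,4)@(7, 9): e=[2,20,2] → #
    (4,4)@(9, 9): e=[14,20,-10] → ·
    (3,5)@(7, 11): e=[-14,28,10] → ·
  covered (3 px):
    · · · · · · · · ·
    · · · · · · · · ·
    · # · · · · · · ·
    · · # · · · · · ·
    · · · # · · · · ·
    · · · · · · · · ·
    · · · · · · · · ·
    · · · · · · · · ·

Answer: [[2,1],[2,2],[3,2],[2,3],[3,3],[4,3],[3,4],[4,4],[5,4],[3,5],[4,5],[5,5],[6,5],[3,6],[4,6]]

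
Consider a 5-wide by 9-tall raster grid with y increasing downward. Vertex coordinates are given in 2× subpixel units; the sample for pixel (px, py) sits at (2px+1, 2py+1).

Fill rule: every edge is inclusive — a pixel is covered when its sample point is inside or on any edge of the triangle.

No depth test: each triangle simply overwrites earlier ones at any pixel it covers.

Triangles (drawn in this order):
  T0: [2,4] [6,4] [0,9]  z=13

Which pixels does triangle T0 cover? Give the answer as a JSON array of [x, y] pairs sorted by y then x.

T0:
  2·area = 20
  edge (2, 4)→(6, 4): d=(4,0) inclusive
  edge (6, 4)→(0, 9): d=(-6,5) inclusive
  edge (0, 9)→(2, 4): d=(2,-5) inclusive
    (1,2)@(3, 5): e=[4,9,7] → #
    (2,2)@(5, 5): e=[4,-1,17] → ·
    (0,3)@(1, 7): e=[12,7,1] → #
    (1,3)@(3, 7): e=[12,-3,11] → ·
    (0,4)@(1, 9): e=[20,-5,5] → ·
  covered (2 px):
    · · · · ·
    · · · · ·
    · # · · ·
    # · · · ·
    · · · · ·
    · · · · ·
    · · · · ·
    · · · · ·
    · · · · ·

Answer: [[1,2],[0,3]]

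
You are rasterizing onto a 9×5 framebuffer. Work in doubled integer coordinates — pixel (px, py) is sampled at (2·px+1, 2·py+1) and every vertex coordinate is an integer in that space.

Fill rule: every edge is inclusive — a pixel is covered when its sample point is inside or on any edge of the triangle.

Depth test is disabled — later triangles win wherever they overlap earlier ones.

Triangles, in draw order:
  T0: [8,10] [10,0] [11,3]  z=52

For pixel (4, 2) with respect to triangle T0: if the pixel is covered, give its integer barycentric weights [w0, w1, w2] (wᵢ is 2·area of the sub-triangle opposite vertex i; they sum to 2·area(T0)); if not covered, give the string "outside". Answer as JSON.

T0:
  2·area = 16
  edge (8, 10)→(10, 0): d=(2,-10) inclusive
  edge (10, 0)→(11, 3): d=(1,3) inclusive
  edge (11, 3)→(8, 10): d=(-3,7) inclusive
    (5,1)@(11, 3): e=[16,0,0] → #  [on edge]
    (6,1)@(13, 3): e=[36,-6,-14] → ·
    (4,2)@(9, 5): e=[0,8,8] → #  [on edge]
    (5,2)@(11, 5): e=[20,2,-6] → ·
    (4,3)@(9, 7): e=[4,10,2] → #
    (5,3)@(11, 7): e=[24,4,-12] → ·
    (4,4)@(9, 9): e=[8,12,-4] → ·
    (6,4)@(13, 9): e=[48,0,-32] → ·  [on edge]
  covered (3 px):
    · · · · · · · · ·
    · · · · · # · · ·
    · · · · # · · · ·
    · · · · # · · · ·
    · · · · · · · · ·

Answer: [8,8,0]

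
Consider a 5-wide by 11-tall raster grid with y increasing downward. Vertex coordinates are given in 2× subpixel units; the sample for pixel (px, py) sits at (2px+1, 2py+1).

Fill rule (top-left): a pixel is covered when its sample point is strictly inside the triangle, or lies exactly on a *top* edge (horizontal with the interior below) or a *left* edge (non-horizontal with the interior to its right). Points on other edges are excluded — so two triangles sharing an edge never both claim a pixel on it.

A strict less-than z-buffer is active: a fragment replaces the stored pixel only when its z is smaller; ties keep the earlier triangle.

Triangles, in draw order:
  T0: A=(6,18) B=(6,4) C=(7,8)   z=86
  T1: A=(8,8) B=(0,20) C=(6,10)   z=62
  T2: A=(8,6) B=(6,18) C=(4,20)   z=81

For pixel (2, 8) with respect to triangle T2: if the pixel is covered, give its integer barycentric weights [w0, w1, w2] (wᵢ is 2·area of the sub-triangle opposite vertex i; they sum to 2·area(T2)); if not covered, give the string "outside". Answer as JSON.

T0:
  2·area = 14
  edge (6, 18)→(6, 4): d=(0,-14) top-left  bias=+0
  edge (6, 4)→(7, 8): d=(1,4) right/bottom  bias=-1
  edge (7, 8)→(6, 18): d=(-1,10) right/bottom  bias=-1
  covered (0 px):
    . . . . .
    . . . . .
    . . . . .
    . . . . .
    . . . . .
    . . . . .
    . . . . .
    . . . . .
    . . . . .
    . . . . .
    . . . . .
T1:
  2·area = 8
  edge (8, 8)→(0, 20): d=(-8,12) right/bottom  bias=-1
  edge (0, 20)→(6, 10): d=(6,-10) top-left  bias=+0
  edge (6, 10)→(8, 8): d=(2,-2) top-left  bias=+0
    (4,2)@(9, 5): e=[12,0,-4] → .  [on edge]
    (4,3)@(9, 7): e=[-4,12,0] → .  [on edge]
    (3,4)@(7, 9): e=[4,4,0] → X  [on edge]
    (4,4)@(9, 9): e=[-20,24,4] → .
    (2,5)@(5, 11): e=[12,-4,0] → .  [on edge]
    (3,5)@(7, 11): e=[-12,16,4] → .
    (1,6)@(3, 13): e=[20,-12,0] → .  [on edge]
    (0,7)@(1, 15): e=[28,-20,0] → .  [on edge]
    (1,7)@(3, 15): e=[4,0,4] → X  [on edge]
    (2,7)@(5, 15): e=[-20,20,8] → .
    (1,8)@(3, 17): e=[-12,12,8] → .
  covered (2 px):
    . . . . .
    . . . . .
    . . . . .
    . . . . .
    . . . X .
    . . . . .
    . . . . .
    . X . . .
    . . . . .
    . . . . .
    . . . . .
T2:
  2·area = 20
  edge (8, 6)→(6, 18): d=(-2,12) right/bottom  bias=-1
  edge (6, 18)→(4, 20): d=(-2,2) right/bottom  bias=-1
  edge (4, 20)→(8, 6): d=(4,-14) top-left  bias=+0
    (3,5)@(7, 11): e=[2,12,6] → X
    (4,5)@(9, 11): e=[-22,8,34] → .
    (3,6)@(7, 13): e=[-2,8,14] → .
    (4,7)@(9, 15): e=[-30,0,50] → .  [on edge]
    (2,8)@(5, 17): e=[14,4,2] → X
    (3,8)@(7, 17): e=[-10,0,30] → .  [on edge]
    (2,9)@(5, 19): e=[10,0,10] → .  [on edge]
    (1,10)@(3, 21): e=[30,0,-10] → .  [on edge]
  covered (2 px):
    . . . . .
    . . . . .
    . . . . .
    . . . . .
    . . . . .
    . . . X .
    . . . . .
    . . . . .
    . . X . .
    . . . . .
    . . . . .

Result: [4,2,14]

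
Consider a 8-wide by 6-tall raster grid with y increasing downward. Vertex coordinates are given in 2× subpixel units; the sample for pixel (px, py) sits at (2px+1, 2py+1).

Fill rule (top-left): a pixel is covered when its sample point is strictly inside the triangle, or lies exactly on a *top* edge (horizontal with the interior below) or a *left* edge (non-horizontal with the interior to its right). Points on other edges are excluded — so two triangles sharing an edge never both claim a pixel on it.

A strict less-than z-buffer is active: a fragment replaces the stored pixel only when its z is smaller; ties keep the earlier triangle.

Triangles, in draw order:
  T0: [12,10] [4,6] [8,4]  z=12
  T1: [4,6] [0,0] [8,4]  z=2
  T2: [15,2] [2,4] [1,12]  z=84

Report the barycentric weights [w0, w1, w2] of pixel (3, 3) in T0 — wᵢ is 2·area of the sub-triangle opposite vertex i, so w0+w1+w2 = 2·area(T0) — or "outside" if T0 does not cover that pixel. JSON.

T0:
  2·area = 32
  edge (12, 10)→(4, 6): d=(-8,-4) top-left  bias=+0
  edge (4, 6)→(8, 4): d=(4,-2) top-left  bias=+0
  edge (8, 4)→(12, 10): d=(4,6) right/bottom  bias=-1
    (3,2)@(7, 5): e=[20,2,10] → X
    (4,2)@(9, 5): e=[28,6,-2] → .
    (3,3)@(7, 7): e=[4,10,18] → X
    (4,3)@(9, 7): e=[12,14,6] → X
    (5,3)@(11, 7): e=[20,18,-6] → .
    (3,4)@(7, 9): e=[-12,18,26] → .
    (4,4)@(9, 9): e=[-4,22,14] → .
    (5,4)@(11, 9): e=[4,26,2] → X
    (6,4)@(13, 9): e=[12,30,-10] → .
    (5,5)@(11, 11): e=[-12,34,10] → .
  covered (4 px):
    . . . . . . . .
    . . . . . . . .
    . . . X . . . .
    . . . X X . . .
    . . . . . X . .
    . . . . . . . .
T1:
  2·area = 32
  edge (4, 6)→(0, 0): d=(-4,-6) top-left  bias=+0
  edge (0, 0)→(8, 4): d=(8,4) right/bottom  bias=-1
  edge (8, 4)→(4, 6): d=(-4,2) right/bottom  bias=-1
    (0,0)@(1, 1): e=[2,4,26] → X
    (1,0)@(3, 1): e=[14,-4,22] → .
    (0,1)@(1, 3): e=[-6,20,18] → .
    (1,1)@(3, 3): e=[6,12,14] → X
    (2,1)@(5, 3): e=[18,4,10] → X
    (3,1)@(7, 3): e=[30,-4,6] → .
    (1,2)@(3, 5): e=[-2,28,6] → .
    (2,2)@(5, 5): e=[10,20,2] → X
    (3,2)@(7, 5): e=[22,12,-2] → .
    (2,3)@(5, 7): e=[2,36,-6] → .
  covered (4 px):
    X . . . . . . .
    . X X . . . . .
    . . X . . . . .
    . . . . . . . .
    . . . . . . . .
    . . . . . . . .
T2:
  2·area = 102  (B↔C swapped to make it positive)
  edge (15, 2)→(1, 12): d=(-14,10) right/bottom  bias=-1
  edge (1, 12)→(2, 4): d=(1,-8) top-left  bias=+0
  edge (2, 4)→(15, 2): d=(13,-2) top-left  bias=+0
    (4,1)@(9, 3): e=[46,55,1] → X
    (5,1)@(11, 3): e=[26,71,5] → X
    (6,1)@(13, 3): e=[6,87,9] → X
    (7,1)@(15, 3): e=[-14,103,13] → .
    (1,2)@(3, 5): e=[78,9,15] → X
    (2,2)@(5, 5): e=[58,25,19] → X
    (3,2)@(7, 5): e=[38,41,23] → X
    (5,2)@(11, 5): e=[-2,73,31] → .
    (6,2)@(13, 5): e=[-22,89,35] → .
    (1,3)@(3, 7): e=[50,11,41] → X
    (4,3)@(9, 7): e=[-10,59,53] → .
    (1,4)@(3, 9): e=[22,13,67] → X
  covered (12 px):
    . . . . . . . .
    . . . . X X X .
    . X X X X . . .
    . X X X . . . .
    . X X . . . . .
    . . . . . . . .

Final: [10,18,4]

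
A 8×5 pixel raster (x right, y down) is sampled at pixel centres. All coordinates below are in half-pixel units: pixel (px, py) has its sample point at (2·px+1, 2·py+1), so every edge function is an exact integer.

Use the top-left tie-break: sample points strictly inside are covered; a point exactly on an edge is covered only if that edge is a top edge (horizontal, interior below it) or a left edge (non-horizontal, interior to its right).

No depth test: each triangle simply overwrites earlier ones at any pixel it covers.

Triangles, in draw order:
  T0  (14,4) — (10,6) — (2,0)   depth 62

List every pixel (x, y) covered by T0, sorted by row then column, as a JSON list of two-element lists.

T0:
  2·area = 40
  edge (14, 4)→(10, 6): d=(-4,2) right/bottom  bias=-1
  edge (10, 6)→(2, 0): d=(-8,-6) top-left  bias=+0
  edge (2, 0)→(14, 4): d=(12,4) right/bottom  bias=-1
    (2,0)@(5, 1): e=[30,10,0] → ·  [on edge]
    (3,1)@(7, 3): e=[18,6,16] → █
    (4,1)@(9, 3): e=[14,18,8] → █
    (5,1)@(11, 3): e=[10,30,0] → ·  [on edge]
    (3,2)@(7, 5): e=[10,-10,40] → ·
    (4,2)@(9, 5): e=[6,2,32] → █
    (5,2)@(11, 5): e=[2,14,24] → █
    (6,2)@(13, 5): e=[-2,26,16] → ·
    (4,3)@(9, 7): e=[-2,-14,56] → ·
    (5,3)@(11, 7): e=[-6,-2,48] → ·
  covered (4 px):
    · · · · · · · ·
    · · · █ █ · · ·
    · · · · █ █ · ·
    · · · · · · · ·
    · · · · · · · ·

Final: [[3,1],[4,1],[4,2],[5,2]]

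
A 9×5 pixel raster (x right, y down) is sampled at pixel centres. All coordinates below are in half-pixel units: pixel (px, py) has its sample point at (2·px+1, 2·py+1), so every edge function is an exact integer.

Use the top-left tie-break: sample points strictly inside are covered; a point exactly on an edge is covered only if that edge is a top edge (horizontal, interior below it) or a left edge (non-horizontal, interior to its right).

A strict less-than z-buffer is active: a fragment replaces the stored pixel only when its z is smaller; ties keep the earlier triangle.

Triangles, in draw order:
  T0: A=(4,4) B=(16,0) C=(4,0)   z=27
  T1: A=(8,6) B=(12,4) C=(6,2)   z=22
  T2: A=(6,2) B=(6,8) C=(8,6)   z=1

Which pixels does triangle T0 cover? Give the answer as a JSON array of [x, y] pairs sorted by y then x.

T0:
  2·area = 48  (B↔C swapped to make it positive)
  edge (4, 4)→(4, 0): d=(0,-4) top-left  bias=+0
  edge (4, 0)→(16, 0): d=(12,0) top-left  bias=+0
  edge (16, 0)→(4, 4): d=(-12,4) right/bottom  bias=-1
    (2,0)@(5, 1): e=[4,12,32] → █
    (3,0)@(7, 1): e=[12,12,24] → █
    (4,0)@(9, 1): e=[20,12,16] → █
    (5,0)@(11, 1): e=[28,12,8] → █
    (6,0)@(13, 1): e=[36,12,0] → ·  [on edge]
    (2,1)@(5, 3): e=[4,36,8] → █
    (3,1)@(7, 3): e=[12,36,0] → ·  [on edge]
    (4,1)@(9, 3): e=[20,36,-8] → ·
    (5,1)@(11, 3): e=[28,36,-16] → ·
    (0,2)@(1, 5): e=[-12,60,0] → ·  [on edge]
    (2,2)@(5, 5): e=[4,60,-16] → ·
  covered (5 px):
    · · █ █ █ █ · · ·
    · · █ · · · · · ·
    · · · · · · · · ·
    · · · · · · · · ·
    · · · · · · · · ·
T1:
  2·area = 20  (B↔C swapped to make it positive)
  edge (8, 6)→(6, 2): d=(-2,-4) top-left  bias=+0
  edge (6, 2)→(12, 4): d=(6,2) right/bottom  bias=-1
  edge (12, 4)→(8, 6): d=(-4,2) right/bottom  bias=-1
    (1,0)@(3, 1): e=[-10,0,30] → ·  [on edge]
    (3,1)@(7, 3): e=[2,4,14] → █
    (4,1)@(9, 3): e=[10,0,10] → ·  [on edge]
    (3,2)@(7, 5): e=[-2,16,6] → ·
    (4,2)@(9, 5): e=[6,12,2] → █
    (5,2)@(11, 5): e=[14,8,-2] → ·
    (7,2)@(15, 5): e=[30,0,-10] → ·  [on edge]
    (4,3)@(9, 7): e=[2,24,-6] → ·
  covered (2 px):
    · · · · · · · · ·
    · · · █ · · · · ·
    · · · · █ · · · ·
    · · · · · · · · ·
    · · · · · · · · ·
T2:
  2·area = 12  (B↔C swapped to make it positive)
  edge (6, 2)→(8, 6): d=(2,4) right/bottom  bias=-1
  edge (8, 6)→(6, 8): d=(-2,2) right/bottom  bias=-1
  edge (6, 8)→(6, 2): d=(0,-6) top-left  bias=+0
    (6,0)@(13, 1): e=[-30,0,42] → ·  [on edge]
    (5,1)@(11, 3): e=[-18,0,30] → ·  [on edge]
    (3,2)@(7, 5): e=[2,4,6] → █
    (4,2)@(9, 5): e=[-6,0,18] → ·  [on edge]
    (3,3)@(7, 7): e=[6,0,6] → ·  [on edge]
    (2,4)@(5, 9): e=[18,0,-6] → ·  [on edge]
  covered (1 px):
    · · · · · · · · ·
    · · · · · · · · ·
    · · · █ · · · · ·
    · · · · · · · · ·
    · · · · · · · · ·

Final: [[2,0],[3,0],[4,0],[5,0],[2,1]]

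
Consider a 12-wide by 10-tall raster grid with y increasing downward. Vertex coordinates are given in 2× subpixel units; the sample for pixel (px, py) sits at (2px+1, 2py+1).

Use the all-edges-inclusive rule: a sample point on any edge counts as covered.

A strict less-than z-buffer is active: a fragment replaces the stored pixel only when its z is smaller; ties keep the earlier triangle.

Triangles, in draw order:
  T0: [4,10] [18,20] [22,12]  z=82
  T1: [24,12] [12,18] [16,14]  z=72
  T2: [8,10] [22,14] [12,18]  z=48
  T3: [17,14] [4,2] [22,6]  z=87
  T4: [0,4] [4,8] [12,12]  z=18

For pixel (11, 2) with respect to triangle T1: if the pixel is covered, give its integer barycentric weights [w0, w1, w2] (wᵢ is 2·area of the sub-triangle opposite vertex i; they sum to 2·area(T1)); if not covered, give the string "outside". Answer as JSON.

T0:
  2·area = 152  (B↔C swapped to make it positive)
  edge (4, 10)→(22, 12): d=(18,2) inclusive
  edge (22, 12)→(18, 20): d=(-4,8) inclusive
  edge (18, 20)→(4, 10): d=(-14,-10) inclusive
    (3,5)@(7, 11): e=[12,124,16] → X
    (4,5)@(9, 11): e=[8,108,36] → X
    (5,5)@(11, 11): e=[4,92,56] → X
    (6,5)@(13, 11): e=[0,76,76] → X  [on edge]
    (7,5)@(15, 11): e=[-4,60,96] → .
    (3,6)@(7, 13): e=[48,116,-12] → .
    (4,6)@(9, 13): e=[44,100,8] → X
    (7,6)@(15, 13): e=[32,52,68] → X
    (8,6)@(17, 13): e=[28,36,88] → X
    (9,6)@(19, 13): e=[24,20,108] → X
    (10,6)@(21, 13): e=[20,4,128] → X
    (11,6)@(23, 13): e=[16,-12,148] → .
    (5,7)@(11, 15): e=[76,76,0] → X  [on edge]
  covered (20 px):
    . . . . . . . . . . . .
    . . . . . . . . . . . .
    . . . . . . . . . . . .
    . . . . . . . . . . . .
    . . . . . . . . . . . .
    . . . X X X X . . . . .
    . . . . X X X X X X X .
    . . . . . X X X X X . .
    . . . . . . . X X X . .
    . . . . . . . . X . . .
T1:
  2·area = 24
  edge (24, 12)→(12, 18): d=(-12,6) inclusive
  edge (12, 18)→(16, 14): d=(4,-4) inclusive
  edge (16, 14)→(24, 12): d=(8,-2) inclusive
    (11,3)@(23, 7): e=[66,0,-42] → .  [on edge]
    (10,4)@(21, 9): e=[54,0,-30] → .  [on edge]
    (9,5)@(19, 11): e=[42,0,-18] → .  [on edge]
    (8,6)@(17, 13): e=[30,0,-6] → .  [on edge]
    (10,6)@(21, 13): e=[6,16,2] → X
    (11,6)@(23, 13): e=[-6,24,6] → .
    (7,7)@(15, 15): e=[18,0,6] → X  [on edge]
    (8,7)@(17, 15): e=[6,8,10] → X
    (9,7)@(19, 15): e=[-6,16,14] → .
    (10,7)@(21, 15): e=[-18,24,18] → .
    (6,8)@(13, 17): e=[6,0,18] → X  [on edge]
    (7,8)@(15, 17): e=[-6,8,22] → .
    (5,9)@(11, 19): e=[-6,0,30] → .  [on edge]
  covered (4 px):
    . . . . . . . . . . . .
    . . . . . . . . . . . .
    . . . . . . . . . . . .
    . . . . . . . . . . . .
    . . . . . . . . . . . .
    . . . . . . . . . . . .
    . . . . . . . . . . X .
    . . . . . . . X X . . .
    . . . . . . X . . . . .
    . . . . . . . . . . . .
T2:
  2·area = 96
  edge (8, 10)→(22, 14): d=(14,4) inclusive
  edge (22, 14)→(12, 18): d=(-10,4) inclusive
  edge (12, 18)→(8, 10): d=(-4,-8) inclusive
    (4,5)@(9, 11): e=[10,82,4] → X
    (5,5)@(11, 11): e=[2,74,20] → X
    (6,5)@(13, 11): e=[-6,66,36] → .
    (4,6)@(9, 13): e=[38,62,-4] → .
    (5,6)@(11, 13): e=[30,54,12] → X
    (6,6)@(13, 13): e=[22,46,28] → X
    (7,6)@(15, 13): e=[14,38,44] → X
    (8,6)@(17, 13): e=[6,30,60] → X
    (9,6)@(19, 13): e=[-2,22,76] → .
    (5,7)@(11, 15): e=[58,34,4] → X
    (9,7)@(19, 15): e=[26,2,68] → X
    (10,7)@(21, 15): e=[18,-6,84] → .
  covered (12 px):
    . . . . . . . . . . . .
    . . . . . . . . . . . .
    . . . . . . . . . . . .
    . . . . . . . . . . . .
    . . . . . . . . . . . .
    . . . . X X . . . . . .
    . . . . . X X X X . . .
    . . . . . X X X X X . .
    . . . . . . X . . . . .
    . . . . . . . . . . . .
T3:
  2·area = 164
  edge (17, 14)→(4, 2): d=(-13,-12) inclusive
  edge (4, 2)→(22, 6): d=(18,4) inclusive
  edge (22, 6)→(17, 14): d=(-5,8) inclusive
    (3,1)@(7, 3): e=[23,6,135] → X
    (4,1)@(9, 3): e=[47,-2,119] → .
    (3,2)@(7, 5): e=[-3,42,125] → .
    (4,2)@(9, 5): e=[21,34,109] → X
    (5,2)@(11, 5): e=[45,26,93] → X
    (6,2)@(13, 5): e=[69,18,77] → X
    (7,2)@(15, 5): e=[93,10,61] → X
    (8,2)@(17, 5): e=[117,2,45] → X
    (9,2)@(19, 5): e=[141,-6,29] → .
    (4,3)@(9, 7): e=[-5,70,99] → .
    (5,3)@(11, 7): e=[19,62,83] → X
    (9,3)@(19, 7): e=[115,30,19] → X
  covered (19 px):
    . . . . . . . . . . . .
    . . . X . . . . . . . .
    . . . . X X X X X . . .
    . . . . . X X X X X X .
    . . . . . . X X X X . .
    . . . . . . . X X . . .
    . . . . . . . . X . . .
    . . . . . . . . . . . .
    . . . . . . . . . . . .
    . . . . . . . . . . . .
T4:
  2·area = 16  (B↔C swapped to make it positive)
  edge (0, 4)→(12, 12): d=(12,8) inclusive
  edge (12, 12)→(4, 8): d=(-8,-4) inclusive
  edge (4, 8)→(0, 4): d=(-4,-4) inclusive
    (0,2)@(1, 5): e=[4,12,0] → X  [on edge]
    (1,2)@(3, 5): e=[-12,20,8] → .
    (0,3)@(1, 7): e=[28,-4,-8] → .
    (1,3)@(3, 7): e=[12,4,0] → X  [on edge]
    (2,3)@(5, 7): e=[-4,12,8] → .
    (1,4)@(3, 9): e=[36,-12,-8] → .
    (2,4)@(5, 9): e=[20,-4,0] → .  [on edge]
    (3,4)@(7, 9): e=[4,4,8] → X
    (4,4)@(9, 9): e=[-12,12,16] → .
    (3,5)@(7, 11): e=[28,-12,0] → .  [on edge]
    (4,6)@(9, 13): e=[36,-20,0] → .  [on edge]
    (5,7)@(11, 15): e=[44,-28,0] → .  [on edge]
    (6,8)@(13, 17): e=[52,-36,0] → .  [on edge]
    (7,9)@(15, 19): e=[60,-44,0] → .  [on edge]
  covered (3 px):
    . . . . . . . . . . . .
    . . . . . . . . . . . .
    X . . . . . . . . . . .
    . X . . . . . . . . . .
    . . . X . . . . . . . .
    . . . . . . . . . . . .
    . . . . . . . . . . . .
    . . . . . . . . . . . .
    . . . . . . . . . . . .
    . . . . . . . . . . . .

Answer: "outside"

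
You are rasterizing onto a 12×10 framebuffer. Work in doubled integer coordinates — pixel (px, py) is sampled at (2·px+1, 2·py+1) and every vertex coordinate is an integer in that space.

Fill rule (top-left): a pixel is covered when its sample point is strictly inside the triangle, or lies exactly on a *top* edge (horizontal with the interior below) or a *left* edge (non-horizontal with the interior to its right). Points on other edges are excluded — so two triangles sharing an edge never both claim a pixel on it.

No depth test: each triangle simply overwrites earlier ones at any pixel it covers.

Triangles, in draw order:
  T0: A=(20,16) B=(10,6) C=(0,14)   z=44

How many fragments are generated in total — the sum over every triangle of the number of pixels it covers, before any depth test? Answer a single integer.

T0:
  2·area = 180  (B↔C swapped to make it positive)
  edge (20, 16)→(0, 14): d=(-20,-2) top-left  bias=+0
  edge (0, 14)→(10, 6): d=(10,-8) top-left  bias=+0
  edge (10, 6)→(20, 16): d=(10,10) right/bottom  bias=-1
    (2,0)@(5, 1): e=[270,-90,0] → ·  [on edge]
    (3,1)@(7, 3): e=[234,-54,0] → ·  [on edge]
    (4,2)@(9, 5): e=[198,-18,0] → ·  [on edge]
    (4,3)@(9, 7): e=[158,2,20] → #
    (5,3)@(11, 7): e=[162,18,0] → ·  [on edge]
    (3,4)@(7, 9): e=[114,6,60] → #
    (5,4)@(11, 9): e=[122,38,20] → #
    (6,4)@(13, 9): e=[126,54,0] → ·  [on edge]
    (2,5)@(5, 11): e=[70,10,100] → #
    (6,5)@(13, 11): e=[86,74,20] → #
    (7,5)@(15, 11): e=[90,90,0] → ·  [on edge]
    (1,6)@(3, 13): e=[26,14,140] → #
    (8,6)@(17, 13): e=[54,126,0] → ·  [on edge]
    (9,7)@(19, 15): e=[18,162,0] → ·  [on edge]
    (10,8)@(21, 17): e=[-18,198,0] → ·  [on edge]
    (11,9)@(23, 19): e=[-54,234,0] → ·  [on edge]
  covered (20 px):
    · · · · · · · · · · · ·
    · · · · · · · · · · · ·
    · · · · · · · · · · · ·
    · · · · # · · · · · · ·
    · · · # # # · · · · · ·
    · · # # # # # · · · · ·
    · # # # # # # # · · · ·
    · · · · · # # # # · · ·
    · · · · · · · · · · · ·
    · · · · · · · · · · · ·

Answer: 20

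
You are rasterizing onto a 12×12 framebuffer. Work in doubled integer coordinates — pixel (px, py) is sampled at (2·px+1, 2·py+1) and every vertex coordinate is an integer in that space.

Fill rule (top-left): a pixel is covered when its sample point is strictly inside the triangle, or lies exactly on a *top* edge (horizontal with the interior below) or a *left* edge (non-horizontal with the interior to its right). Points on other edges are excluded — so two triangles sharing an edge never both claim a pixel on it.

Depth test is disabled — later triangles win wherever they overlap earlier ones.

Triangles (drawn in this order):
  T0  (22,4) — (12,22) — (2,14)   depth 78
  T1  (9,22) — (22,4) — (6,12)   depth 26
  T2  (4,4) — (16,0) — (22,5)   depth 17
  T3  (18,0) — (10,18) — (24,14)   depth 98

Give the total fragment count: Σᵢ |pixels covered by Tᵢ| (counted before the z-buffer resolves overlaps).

T0:
  2·area = 260
  edge (22, 4)→(12, 22): d=(-10,18) right/bottom  bias=-1
  edge (12, 22)→(2, 14): d=(-10,-8) top-left  bias=+0
  edge (2, 14)→(22, 4): d=(20,-10) top-left  bias=+0
    (10,2)@(21, 5): e=[8,242,10] → █
    (11,2)@(23, 5): e=[-28,258,30] → ·
    (8,3)@(17, 7): e=[60,190,10] → █
    (9,3)@(19, 7): e=[24,206,30] → █
    (10,3)@(21, 7): e=[-12,222,50] → ·
    (6,4)@(13, 9): e=[112,138,10] → █
    (7,4)@(15, 9): e=[76,154,30] → █
    (10,4)@(21, 9): e=[-32,202,90] → ·
    (4,5)@(9, 11): e=[164,86,10] → █
    (5,5)@(11, 11): e=[128,102,30] → █
    (9,5)@(19, 11): e=[-16,166,110] → ·
    (2,6)@(5, 13): e=[216,34,10] → █
    (8,6)@(17, 13): e=[0,130,130] → ·  [on edge]
  covered (32 px):
    · · · · · · · · · · · ·
    · · · · · · · · · · · ·
    · · · · · · · · · · █ ·
    · · · · · · · · █ █ · ·
    · · · · · · █ █ █ █ · ·
    · · · · █ █ █ █ █ · · ·
    · · █ █ █ █ █ █ · · · ·
    · · █ █ █ █ █ █ · · · ·
    · · · █ █ █ █ · · · · ·
    · · · · █ █ █ · · · · ·
    · · · · · █ · · · · · ·
    · · · · · · · · · · · ·
T1:
  2·area = 184  (B↔C swapped to make it positive)
  edge (9, 22)→(6, 12): d=(-3,-10) top-left  bias=+0
  edge (6, 12)→(22, 4): d=(16,-8) top-left  bias=+0
  edge (22, 4)→(9, 22): d=(-13,18) right/bottom  bias=-1
    (10,2)@(21, 5): e=[171,8,5] → █
    (11,2)@(23, 5): e=[191,24,-31] → ·
    (8,3)@(17, 7): e=[125,8,51] → █
    (9,3)@(19, 7): e=[145,24,15] → █
    (10,3)@(21, 7): e=[165,40,-21] → ·
    (6,4)@(13, 9): e=[79,8,97] → █
    (7,4)@(15, 9): e=[99,24,61] → █
    (9,4)@(19, 9): e=[139,56,-11] → ·
    (4,5)@(9, 11): e=[33,8,143] → █
    (5,5)@(11, 11): e=[53,24,107] → █
    (8,5)@(17, 11): e=[113,72,-1] → ·
    (3,6)@(7, 13): e=[7,24,153] → █
  covered (24 px):
    · · · · · · · · · · · ·
    · · · · · · · · · · · ·
    · · · · · · · · · · █ ·
    · · · · · · · · █ █ · ·
    · · · · · · █ █ █ · · ·
    · · · · █ █ █ █ · · · ·
    · · · █ █ █ █ █ · · · ·
    · · · █ █ █ █ · · · · ·
    · · · · █ █ · · · · · ·
    · · · · █ █ · · · · · ·
    · · · · █ · · · · · · ·
    · · · · · · · · · · · ·
T2:
  2·area = 84
  edge (4, 4)→(16, 0): d=(12,-4) top-left  bias=+0
  edge (16, 0)→(22, 5): d=(6,5) right/bottom  bias=-1
  edge (22, 5)→(4, 4): d=(-18,-1) top-left  bias=+0
    (6,0)@(13, 1): e=[0,21,63] → █  [on edge]
    (7,0)@(15, 1): e=[8,11,65] → █
    (8,0)@(17, 1): e=[16,1,67] → █
    (9,0)@(19, 1): e=[24,-9,69] → ·
    (3,1)@(7, 3): e=[0,63,21] → █  [on edge]
    (4,1)@(9, 3): e=[8,53,23] → █
    (5,1)@(11, 3): e=[16,43,25] → █
    (9,1)@(19, 3): e=[48,3,33] → █
    (10,1)@(21, 3): e=[56,-7,35] → ·
    (0,2)@(1, 5): e=[0,105,-21] → ·  [on edge]
    (3,2)@(7, 5): e=[24,75,-15] → ·
    (4,2)@(9, 5): e=[32,65,-13] → ·
  covered (10 px):
    · · · · · · █ █ █ · · ·
    · · · █ █ █ █ █ █ █ · ·
    · · · · · · · · · · · ·
    · · · · · · · · · · · ·
    · · · · · · · · · · · ·
    · · · · · · · · · · · ·
    · · · · · · · · · · · ·
    · · · · · · · · · · · ·
    · · · · · · · · · · · ·
    · · · · · · · · · · · ·
    · · · · · · · · · · · ·
    · · · · · · · · · · · ·
T3:
  2·area = 220  (B↔C swapped to make it positive)
  edge (18, 0)→(24, 14): d=(6,14) right/bottom  bias=-1
  edge (24, 14)→(10, 18): d=(-14,4) right/bottom  bias=-1
  edge (10, 18)→(18, 0): d=(8,-18) top-left  bias=+0
    (8,1)@(17, 3): e=[32,182,6] → █
    (9,1)@(19, 3): e=[4,174,42] → █
    (10,1)@(21, 3): e=[-24,166,78] → ·
    (8,2)@(17, 5): e=[44,154,22] → █
    (10,2)@(21, 5): e=[-12,138,94] → ·
    (7,3)@(15, 7): e=[84,134,2] → █
    (10,3)@(21, 7): e=[0,110,110] → ·  [on edge]
    (7,4)@(15, 9): e=[96,106,18] → █
    (10,4)@(21, 9): e=[12,82,126] → █
    (11,4)@(23, 9): e=[-16,74,162] → ·
    (7,5)@(15, 11): e=[108,78,34] → █
    (11,5)@(23, 11): e=[-4,46,178] → ·
  covered (27 px):
    · · · · · · · · · · · ·
    · · · · · · · · █ █ · ·
    · · · · · · · · █ █ · ·
    · · · · · · · █ █ █ · ·
    · · · · · · · █ █ █ █ ·
    · · · · · · · █ █ █ █ ·
    · · · · · · █ █ █ █ █ █
    · · · · · · █ █ █ █ · ·
    · · · · · █ █ · · · · ·
    · · · · · · · · · · · ·
    · · · · · · · · · · · ·
    · · · · · · · · · · · ·

Answer: 93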